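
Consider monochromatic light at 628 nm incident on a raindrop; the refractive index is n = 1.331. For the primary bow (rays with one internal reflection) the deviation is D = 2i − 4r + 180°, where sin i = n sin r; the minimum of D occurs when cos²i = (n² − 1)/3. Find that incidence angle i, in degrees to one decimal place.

59.5°

cos²i = (1.331² − 1)/3 = (1.77156 − 1)/3 = 0.25719.
cos i = 0.50714, so i = 59.527°.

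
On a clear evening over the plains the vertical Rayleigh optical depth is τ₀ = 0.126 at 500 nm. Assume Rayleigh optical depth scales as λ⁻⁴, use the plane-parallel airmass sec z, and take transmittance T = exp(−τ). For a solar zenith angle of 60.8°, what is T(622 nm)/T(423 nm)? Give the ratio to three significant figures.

1.49

Airmass: sec 60.8° = 2.0498.
τ(622 nm) = 0.126 × (500/622)⁴ × 2.0498 = 0.126 × 0.4176 × 2.0498 = 0.1078.
τ(423 nm) = 0.126 × (500/423)⁴ × 2.0498 = 0.126 × 1.9522 × 2.0498 = 0.5042.
T(622)/T(423) = exp(τ_B − τ_A) = exp(0.3963) = 1.4864.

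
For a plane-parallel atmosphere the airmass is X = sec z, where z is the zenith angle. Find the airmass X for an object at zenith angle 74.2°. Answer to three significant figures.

X = sec z = 1/cos 74.2° = 1/0.2723 = 3.6727.

3.67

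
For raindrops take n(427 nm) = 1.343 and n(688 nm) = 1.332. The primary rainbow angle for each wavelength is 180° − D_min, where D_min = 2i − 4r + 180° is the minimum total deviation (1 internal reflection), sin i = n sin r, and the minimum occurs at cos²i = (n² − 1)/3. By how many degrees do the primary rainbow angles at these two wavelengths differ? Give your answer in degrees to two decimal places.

1.58°

At 427 nm (n = 1.343): cos²i = 0.26788 → i = 58.830°, r = 39.577°, D_min = 139.354°, rainbow angle = 40.646°.
At 688 nm (n = 1.332): cos²i = 0.25807 → i = 59.469°, r = 40.290°, D_min = 137.776°, rainbow angle = 42.224°.
Angular width = |40.646° − 42.224°| = 1.578°.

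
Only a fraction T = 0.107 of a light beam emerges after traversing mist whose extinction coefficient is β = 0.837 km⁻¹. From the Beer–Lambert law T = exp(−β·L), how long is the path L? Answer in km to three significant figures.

Beer–Lambert: T = exp(−βL) ⇒ L = −ln(T)/β = −ln(0.107)/0.837 = 2.2349/0.837 = 2.67 km.

2.67 km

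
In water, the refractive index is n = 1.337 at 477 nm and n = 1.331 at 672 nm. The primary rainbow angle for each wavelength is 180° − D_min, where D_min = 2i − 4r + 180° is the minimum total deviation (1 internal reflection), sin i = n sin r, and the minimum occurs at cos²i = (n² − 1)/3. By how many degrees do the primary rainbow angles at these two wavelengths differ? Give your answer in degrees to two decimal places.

At 477 nm (n = 1.337): cos²i = 0.26252 → i = 59.178°, r = 39.964°, D_min = 138.500°, rainbow angle = 41.500°.
At 672 nm (n = 1.331): cos²i = 0.25719 → i = 59.527°, r = 40.356°, D_min = 137.630°, rainbow angle = 42.370°.
Angular width = |41.500° − 42.370°| = 0.870°.

0.87°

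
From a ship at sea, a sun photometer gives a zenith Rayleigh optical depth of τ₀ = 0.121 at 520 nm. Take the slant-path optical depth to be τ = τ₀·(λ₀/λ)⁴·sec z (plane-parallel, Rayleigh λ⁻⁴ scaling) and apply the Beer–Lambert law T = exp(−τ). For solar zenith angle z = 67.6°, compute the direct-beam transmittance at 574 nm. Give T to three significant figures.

0.807

sec 67.6° = 2.6242.
τ = 0.121 × (520/574)⁴ × 2.6242 = 0.121 × 0.6735 × 2.6242 = 0.2139.
T = exp(−0.2139) = 0.8075.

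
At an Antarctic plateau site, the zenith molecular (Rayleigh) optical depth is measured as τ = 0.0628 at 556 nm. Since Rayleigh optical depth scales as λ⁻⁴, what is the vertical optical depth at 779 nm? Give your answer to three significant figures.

τ(779 nm) = τ(556 nm) × (556/779)⁴ = 0.0628 × (0.7137)⁴ = 0.0628 × 0.2595 = 0.0163.

0.0163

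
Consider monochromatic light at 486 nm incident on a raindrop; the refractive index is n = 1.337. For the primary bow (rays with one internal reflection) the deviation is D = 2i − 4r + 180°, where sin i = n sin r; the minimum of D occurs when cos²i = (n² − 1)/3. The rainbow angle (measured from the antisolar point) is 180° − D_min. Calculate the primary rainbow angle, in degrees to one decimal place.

41.5°

cos²i = (1.78757 − 1)/3 = 0.26252; i = arccos(0.51237) = 59.178°.
sin r = sin 59.178°/1.337 = 0.64231; r = 39.964°.
D_min = 2·59.178° − 4·39.964° + 180° = 138.500°.
Rainbow angle = 180° − D_min = 41.500°.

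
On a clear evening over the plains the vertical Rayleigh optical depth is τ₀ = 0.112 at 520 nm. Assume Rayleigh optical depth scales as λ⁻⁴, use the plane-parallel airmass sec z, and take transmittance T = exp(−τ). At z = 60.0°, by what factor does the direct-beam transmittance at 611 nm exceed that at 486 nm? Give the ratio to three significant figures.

Airmass: sec 60.0° = 2.0000.
τ(611 nm) = 0.112 × (520/611)⁴ × 2.0000 = 0.112 × 0.5246 × 2.0000 = 0.1175.
τ(486 nm) = 0.112 × (520/486)⁴ × 2.0000 = 0.112 × 1.3106 × 2.0000 = 0.2936.
T(611)/T(486) = exp(τ_B − τ_A) = exp(0.1761) = 1.1925.

1.19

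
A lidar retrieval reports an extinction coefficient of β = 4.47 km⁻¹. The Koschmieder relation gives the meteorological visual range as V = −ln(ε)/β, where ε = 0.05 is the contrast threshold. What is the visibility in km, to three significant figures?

V = −ln(0.05) / 4.47 = 2.996 / 4.47 = 0.6702 km.

0.670 km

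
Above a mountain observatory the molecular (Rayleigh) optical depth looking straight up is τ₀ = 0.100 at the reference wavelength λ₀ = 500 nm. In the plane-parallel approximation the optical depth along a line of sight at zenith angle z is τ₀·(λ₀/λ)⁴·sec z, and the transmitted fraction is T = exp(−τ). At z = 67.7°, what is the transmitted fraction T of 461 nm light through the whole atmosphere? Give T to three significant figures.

0.694

sec 67.7° = 2.6354.
τ = 0.100 × (500/461)⁴ × 2.6354 = 0.100 × 1.3838 × 2.6354 = 0.3647.
T = exp(−0.3647) = 0.6944.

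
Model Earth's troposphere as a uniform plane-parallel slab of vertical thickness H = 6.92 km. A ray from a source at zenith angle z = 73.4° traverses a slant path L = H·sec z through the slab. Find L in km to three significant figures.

24.2 km

sec z = 1/cos 73.4° = 3.5003.
L = 6.92 × 3.5003 = 24.222 km.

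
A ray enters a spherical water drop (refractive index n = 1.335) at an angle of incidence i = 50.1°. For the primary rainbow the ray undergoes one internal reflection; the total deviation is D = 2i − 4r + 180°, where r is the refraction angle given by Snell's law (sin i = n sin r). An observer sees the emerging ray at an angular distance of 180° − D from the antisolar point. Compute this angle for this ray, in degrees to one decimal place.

sin r = sin 50.1° / 1.335 = 0.7672/1.335 = 0.5747; r = 35.08°.
D = 2·50.1° − 4·35.08° + 180° = 100.20° − 140.30° + 180° = 139.90°.
Angle from antisolar point = 180° − D = 40.10°.

40.1°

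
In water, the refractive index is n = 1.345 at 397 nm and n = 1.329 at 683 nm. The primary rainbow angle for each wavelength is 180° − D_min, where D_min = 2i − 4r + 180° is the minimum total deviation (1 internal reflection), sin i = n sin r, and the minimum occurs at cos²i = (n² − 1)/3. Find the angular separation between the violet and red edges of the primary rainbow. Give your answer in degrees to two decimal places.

2.30°

At 397 nm (n = 1.345): cos²i = 0.26967 → i = 58.715°, r = 39.448°, D_min = 139.635°, rainbow angle = 40.365°.
At 683 nm (n = 1.329): cos²i = 0.25541 → i = 59.643°, r = 40.487°, D_min = 137.337°, rainbow angle = 42.663°.
Angular width = |40.365° − 42.663°| = 2.299°.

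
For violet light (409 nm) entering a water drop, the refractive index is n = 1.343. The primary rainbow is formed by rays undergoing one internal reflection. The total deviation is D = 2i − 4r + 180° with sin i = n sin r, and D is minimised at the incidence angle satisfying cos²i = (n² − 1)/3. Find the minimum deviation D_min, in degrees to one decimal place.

139.4°

cos²i = (1.80365 − 1)/3 = 0.26788; i = arccos(0.51757) = 58.830°.
sin r = sin 58.830°/1.343 = 0.63711; r = 39.577°.
D_min = 2·58.830° − 4·39.577° + 180° = 139.354°.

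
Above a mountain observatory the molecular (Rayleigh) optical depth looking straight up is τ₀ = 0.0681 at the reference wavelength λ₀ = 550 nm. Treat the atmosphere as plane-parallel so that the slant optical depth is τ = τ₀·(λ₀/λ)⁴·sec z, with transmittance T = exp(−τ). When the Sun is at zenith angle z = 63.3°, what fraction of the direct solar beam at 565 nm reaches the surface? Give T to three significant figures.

sec 63.3° = 2.2256.
τ = 0.0681 × (550/565)⁴ × 2.2256 = 0.0681 × 0.8980 × 2.2256 = 0.1361.
T = exp(−0.1361) = 0.8728.

0.873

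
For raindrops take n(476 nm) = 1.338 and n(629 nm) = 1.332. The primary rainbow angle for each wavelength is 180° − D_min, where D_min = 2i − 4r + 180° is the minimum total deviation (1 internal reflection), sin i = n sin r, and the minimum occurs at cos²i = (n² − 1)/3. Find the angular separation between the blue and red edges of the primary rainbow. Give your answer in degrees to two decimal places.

0.87°

At 476 nm (n = 1.338): cos²i = 0.26341 → i = 59.120°, r = 39.899°, D_min = 138.643°, rainbow angle = 41.357°.
At 629 nm (n = 1.332): cos²i = 0.25807 → i = 59.469°, r = 40.290°, D_min = 137.776°, rainbow angle = 42.224°.
Angular width = |41.357° − 42.224°| = 0.867°.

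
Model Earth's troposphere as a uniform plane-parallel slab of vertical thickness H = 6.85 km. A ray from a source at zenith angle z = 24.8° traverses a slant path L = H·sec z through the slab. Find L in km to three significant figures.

sec z = 1/cos 24.8° = 1.1016.
L = 6.85 × 1.1016 = 7.546 km.

7.55 km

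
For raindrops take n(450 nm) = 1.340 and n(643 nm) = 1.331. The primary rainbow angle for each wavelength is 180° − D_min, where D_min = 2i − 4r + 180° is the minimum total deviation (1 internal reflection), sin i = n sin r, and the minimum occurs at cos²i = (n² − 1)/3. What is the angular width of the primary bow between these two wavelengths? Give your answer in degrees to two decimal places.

1.30°

At 450 nm (n = 1.340): cos²i = 0.26520 → i = 59.004°, r = 39.770°, D_min = 138.929°, rainbow angle = 41.071°.
At 643 nm (n = 1.331): cos²i = 0.25719 → i = 59.527°, r = 40.356°, D_min = 137.630°, rainbow angle = 42.370°.
Angular width = |41.071° − 42.370°| = 1.299°.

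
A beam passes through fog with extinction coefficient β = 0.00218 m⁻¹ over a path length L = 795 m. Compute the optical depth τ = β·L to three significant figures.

τ = β·L = 0.00218 × 795 = 1.7331.

1.73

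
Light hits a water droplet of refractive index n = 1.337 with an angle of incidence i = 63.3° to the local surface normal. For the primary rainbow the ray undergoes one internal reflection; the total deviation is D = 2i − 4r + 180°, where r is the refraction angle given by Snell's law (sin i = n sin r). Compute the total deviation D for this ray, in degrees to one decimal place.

sin r = sin 63.3° / 1.337 = 0.8934/1.337 = 0.6682; r = 41.93°.
D = 2·63.3° − 4·41.93° + 180° = 126.60° − 167.71° + 180° = 138.89°.

138.9°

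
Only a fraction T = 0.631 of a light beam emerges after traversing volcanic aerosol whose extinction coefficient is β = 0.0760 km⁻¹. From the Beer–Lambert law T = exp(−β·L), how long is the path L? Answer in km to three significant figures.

6.06 km

Beer–Lambert: T = exp(−βL) ⇒ L = −ln(T)/β = −ln(0.631)/0.0760 = 0.4604/0.0760 = 6.059 km.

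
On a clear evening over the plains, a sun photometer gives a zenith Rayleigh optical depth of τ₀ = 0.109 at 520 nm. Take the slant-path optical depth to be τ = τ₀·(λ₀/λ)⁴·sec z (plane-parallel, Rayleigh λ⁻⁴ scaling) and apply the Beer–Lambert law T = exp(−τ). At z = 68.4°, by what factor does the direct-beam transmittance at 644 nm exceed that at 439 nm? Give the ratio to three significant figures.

1.58

Airmass: sec 68.4° = 2.7165.
τ(644 nm) = 0.109 × (520/644)⁴ × 2.7165 = 0.109 × 0.4251 × 2.7165 = 0.1259.
τ(439 nm) = 0.109 × (520/439)⁴ × 2.7165 = 0.109 × 1.9686 × 2.7165 = 0.5829.
T(644)/T(439) = exp(τ_B − τ_A) = exp(0.4570) = 1.5794.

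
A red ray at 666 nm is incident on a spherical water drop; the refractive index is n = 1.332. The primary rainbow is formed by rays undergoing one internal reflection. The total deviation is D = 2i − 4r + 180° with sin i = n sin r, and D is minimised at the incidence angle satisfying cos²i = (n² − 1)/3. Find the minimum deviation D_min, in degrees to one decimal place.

137.8°

cos²i = (1.77422 − 1)/3 = 0.25807; i = arccos(0.50801) = 59.469°.
sin r = sin 59.469°/1.332 = 0.64666; r = 40.290°.
D_min = 2·59.469° − 4·40.290° + 180° = 137.776°.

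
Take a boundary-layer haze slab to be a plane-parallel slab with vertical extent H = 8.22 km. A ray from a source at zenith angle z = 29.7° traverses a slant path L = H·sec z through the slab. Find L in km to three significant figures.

sec z = 1/cos 29.7° = 1.1512.
L = 8.22 × 1.1512 = 9.463 km.

9.46 km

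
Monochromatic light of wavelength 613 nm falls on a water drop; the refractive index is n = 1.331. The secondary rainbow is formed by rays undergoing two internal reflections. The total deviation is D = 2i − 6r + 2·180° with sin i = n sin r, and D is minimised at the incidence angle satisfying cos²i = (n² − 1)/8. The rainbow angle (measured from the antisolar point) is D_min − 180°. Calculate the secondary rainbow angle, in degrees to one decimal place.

50.4°

cos²i = (1.77156 − 1)/8 = 0.09645; i = arccos(0.31056) = 71.907°.
sin r = sin 71.907°/1.331 = 0.71417; r = 45.575°.
D_min = 2·71.907° − 6·45.575° + 360° = 230.365°.
Rainbow angle = D_min − 180° = 50.365°.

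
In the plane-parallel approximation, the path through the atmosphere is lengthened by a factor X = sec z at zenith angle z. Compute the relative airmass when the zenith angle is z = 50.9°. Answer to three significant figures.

X = sec z = 1/cos 50.9° = 1/0.6307 = 1.5856.

1.59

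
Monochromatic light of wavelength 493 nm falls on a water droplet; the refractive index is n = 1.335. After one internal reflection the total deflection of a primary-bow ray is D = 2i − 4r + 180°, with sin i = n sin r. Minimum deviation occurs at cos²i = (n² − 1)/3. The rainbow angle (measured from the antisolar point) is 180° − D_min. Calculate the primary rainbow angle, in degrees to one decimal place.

41.8°

cos²i = (1.78222 − 1)/3 = 0.26074; i = arccos(0.51063) = 59.294°.
sin r = sin 59.294°/1.335 = 0.64405; r = 40.094°.
D_min = 2·59.294° − 4·40.094° + 180° = 138.212°.
Rainbow angle = 180° − D_min = 41.788°.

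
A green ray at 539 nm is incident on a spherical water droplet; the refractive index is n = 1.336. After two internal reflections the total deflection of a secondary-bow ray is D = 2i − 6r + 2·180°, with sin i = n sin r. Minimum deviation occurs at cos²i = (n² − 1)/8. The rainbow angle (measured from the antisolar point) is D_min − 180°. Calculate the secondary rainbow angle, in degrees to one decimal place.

cos²i = (1.78490 − 1)/8 = 0.09811; i = arccos(0.31323) = 71.746°.
sin r = sin 71.746°/1.336 = 0.71084; r = 45.303°.
D_min = 2·71.746° − 6·45.303° + 360° = 231.674°.
Rainbow angle = D_min − 180° = 51.674°.

51.7°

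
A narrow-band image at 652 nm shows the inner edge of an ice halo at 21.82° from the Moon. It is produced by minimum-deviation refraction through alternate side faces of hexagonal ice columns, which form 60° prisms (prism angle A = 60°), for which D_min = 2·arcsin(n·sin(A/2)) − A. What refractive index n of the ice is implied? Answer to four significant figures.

1.310

Rearranging: n = sin((D_min + A)/2) / sin(A/2).
(D_min + A)/2 = (21.82° + 60°)/2 = 40.910°.
n = sin 40.910° / sin 30° = 0.6549 / 0.5000 = 1.3097.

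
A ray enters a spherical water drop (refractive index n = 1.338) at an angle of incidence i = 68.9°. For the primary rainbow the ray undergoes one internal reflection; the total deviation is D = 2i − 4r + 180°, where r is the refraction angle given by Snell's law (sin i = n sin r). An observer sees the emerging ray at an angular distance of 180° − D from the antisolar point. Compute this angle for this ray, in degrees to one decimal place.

sin r = sin 68.9° / 1.338 = 0.9330/1.338 = 0.6973; r = 44.21°.
D = 2·68.9° − 4·44.21° + 180° = 137.80° − 176.84° + 180° = 140.96°.
Angle from antisolar point = 180° − D = 39.04°.

39.0°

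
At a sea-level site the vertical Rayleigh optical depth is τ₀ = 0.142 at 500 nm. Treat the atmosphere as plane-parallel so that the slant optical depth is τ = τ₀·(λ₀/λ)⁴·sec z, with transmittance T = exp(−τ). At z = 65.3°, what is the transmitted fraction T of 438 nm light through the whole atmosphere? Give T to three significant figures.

0.562

sec 65.3° = 2.3931.
τ = 0.142 × (500/438)⁴ × 2.3931 = 0.142 × 1.6982 × 2.3931 = 0.5771.
T = exp(−0.5771) = 0.5615.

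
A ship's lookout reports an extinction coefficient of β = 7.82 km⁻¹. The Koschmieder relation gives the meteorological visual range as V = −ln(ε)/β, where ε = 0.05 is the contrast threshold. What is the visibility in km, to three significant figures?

V = −ln(0.05) / 7.82 = 2.996 / 7.82 = 0.3831 km.

0.383 km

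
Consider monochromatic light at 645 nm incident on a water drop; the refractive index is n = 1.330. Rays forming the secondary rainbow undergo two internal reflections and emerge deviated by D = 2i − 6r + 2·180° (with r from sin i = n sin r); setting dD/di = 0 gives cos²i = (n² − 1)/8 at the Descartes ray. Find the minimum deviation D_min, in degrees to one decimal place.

230.1°

cos²i = (1.76890 − 1)/8 = 0.09611; i = arccos(0.31002) = 71.940°.
sin r = sin 71.940°/1.330 = 0.71483; r = 45.630°.
D_min = 2·71.940° − 6·45.630° + 360° = 230.101°.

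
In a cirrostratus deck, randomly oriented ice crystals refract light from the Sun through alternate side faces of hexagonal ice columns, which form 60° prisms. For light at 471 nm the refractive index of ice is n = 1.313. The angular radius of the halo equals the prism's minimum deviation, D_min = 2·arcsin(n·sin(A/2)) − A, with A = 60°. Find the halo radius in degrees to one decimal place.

22.1°

n·sin(A/2) = 1.313 × sin 30° = 1.313 × 0.5000 = 0.6565.
D_min = 2·arcsin(0.6565) − 60° = 2 × 41.033° − 60° = 22.067°.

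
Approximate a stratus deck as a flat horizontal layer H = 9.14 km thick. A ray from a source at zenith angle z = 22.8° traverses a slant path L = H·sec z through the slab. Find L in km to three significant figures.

9.91 km

sec z = 1/cos 22.8° = 1.0848.
L = 9.14 × 1.0848 = 9.915 km.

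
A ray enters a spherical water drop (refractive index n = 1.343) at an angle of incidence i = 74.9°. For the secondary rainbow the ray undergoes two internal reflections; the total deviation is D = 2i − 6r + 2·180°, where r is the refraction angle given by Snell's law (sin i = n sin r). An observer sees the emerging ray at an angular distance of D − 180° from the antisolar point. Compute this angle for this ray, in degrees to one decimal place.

sin r = sin 74.9° / 1.343 = 0.9655/1.343 = 0.7189; r = 45.96°.
D = 2·74.9° − 6·45.96° + 2·180° = 149.80° − 275.78° + 360° = 234.02°.
Angle from antisolar point = D − 180° = 54.02°.

54.0°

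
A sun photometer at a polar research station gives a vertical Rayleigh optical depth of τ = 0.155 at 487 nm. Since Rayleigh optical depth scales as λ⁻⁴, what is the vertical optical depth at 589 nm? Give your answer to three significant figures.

0.0724

τ(589 nm) = τ(487 nm) × (487/589)⁴ = 0.155 × (0.8268)⁴ = 0.155 × 0.4674 = 0.0724.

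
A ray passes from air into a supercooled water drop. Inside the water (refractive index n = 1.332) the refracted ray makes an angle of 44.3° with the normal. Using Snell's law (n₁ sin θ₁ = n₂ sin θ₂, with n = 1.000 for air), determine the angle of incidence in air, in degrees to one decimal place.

68.5°

Snell: sin θ_i = n · sin θ_r = 1.332 × sin 44.3° = 1.332 × 0.6984 = 0.9303.
θ_i = arcsin(0.9303) = 68.48°.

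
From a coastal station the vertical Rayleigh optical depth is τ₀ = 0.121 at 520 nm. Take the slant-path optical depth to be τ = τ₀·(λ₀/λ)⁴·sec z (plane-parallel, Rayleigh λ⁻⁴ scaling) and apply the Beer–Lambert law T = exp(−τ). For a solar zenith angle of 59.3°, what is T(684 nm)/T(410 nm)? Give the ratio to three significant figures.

1.71

Airmass: sec 59.3° = 1.9587.
τ(684 nm) = 0.121 × (520/684)⁴ × 1.9587 = 0.121 × 0.3340 × 1.9587 = 0.0792.
τ(410 nm) = 0.121 × (520/410)⁴ × 1.9587 = 0.121 × 2.5875 × 1.9587 = 0.6132.
T(684)/T(410) = exp(τ_B − τ_A) = exp(0.5341) = 1.7059.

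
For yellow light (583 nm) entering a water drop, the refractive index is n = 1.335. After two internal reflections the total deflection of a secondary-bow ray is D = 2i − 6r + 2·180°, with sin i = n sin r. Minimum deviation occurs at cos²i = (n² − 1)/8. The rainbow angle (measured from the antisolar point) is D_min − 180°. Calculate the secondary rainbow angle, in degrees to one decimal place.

51.4°

cos²i = (1.78222 − 1)/8 = 0.09778; i = arccos(0.31269) = 71.778°.
sin r = sin 71.778°/1.335 = 0.71150; r = 45.357°.
D_min = 2·71.778° − 6·45.357° + 360° = 231.414°.
Rainbow angle = D_min − 180° = 51.414°.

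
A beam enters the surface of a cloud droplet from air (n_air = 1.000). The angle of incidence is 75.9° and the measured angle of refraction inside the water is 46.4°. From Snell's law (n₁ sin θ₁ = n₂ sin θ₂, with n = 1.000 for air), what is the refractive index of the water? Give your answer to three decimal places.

n = sin θ_i / sin θ_r = sin 75.9° / sin 46.4° = 0.9699 / 0.7242 = 1.3393.

1.339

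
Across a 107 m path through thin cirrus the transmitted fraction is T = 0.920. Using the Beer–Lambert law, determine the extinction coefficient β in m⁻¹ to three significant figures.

0.000779 m⁻¹

Beer–Lambert: T = exp(−βL) ⇒ β = −ln(T)/L = −ln(0.920)/107 = 0.0834/107 = 0.0007793 m⁻¹.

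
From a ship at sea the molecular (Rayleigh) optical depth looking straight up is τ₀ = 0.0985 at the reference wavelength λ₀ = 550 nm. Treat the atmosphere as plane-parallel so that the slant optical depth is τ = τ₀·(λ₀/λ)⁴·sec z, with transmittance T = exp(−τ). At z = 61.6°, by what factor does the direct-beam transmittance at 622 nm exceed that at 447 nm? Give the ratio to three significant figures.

1.42

Airmass: sec 61.6° = 2.1025.
τ(622 nm) = 0.0985 × (550/622)⁴ × 2.1025 = 0.0985 × 0.6113 × 2.1025 = 0.1266.
τ(447 nm) = 0.0985 × (550/447)⁴ × 2.1025 = 0.0985 × 2.2920 × 2.1025 = 0.4747.
T(622)/T(447) = exp(τ_B − τ_A) = exp(0.3481) = 1.4163.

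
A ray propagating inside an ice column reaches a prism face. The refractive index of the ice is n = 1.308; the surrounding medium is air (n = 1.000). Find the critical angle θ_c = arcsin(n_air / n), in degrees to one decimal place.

49.9°

sin θ_c = n_air / n = 1.000 / 1.308 = 0.7645.
θ_c = arcsin(0.7645) = 49.86°.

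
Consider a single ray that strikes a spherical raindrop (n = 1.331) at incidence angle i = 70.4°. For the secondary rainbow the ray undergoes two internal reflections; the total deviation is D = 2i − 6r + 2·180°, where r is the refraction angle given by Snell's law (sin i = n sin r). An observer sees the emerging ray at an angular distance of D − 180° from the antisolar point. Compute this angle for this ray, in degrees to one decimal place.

50.5°

sin r = sin 70.4° / 1.331 = 0.9421/1.331 = 0.7078; r = 45.05°.
D = 2·70.4° − 6·45.05° + 2·180° = 140.80° − 270.33° + 360° = 230.47°.
Angle from antisolar point = D − 180° = 50.47°.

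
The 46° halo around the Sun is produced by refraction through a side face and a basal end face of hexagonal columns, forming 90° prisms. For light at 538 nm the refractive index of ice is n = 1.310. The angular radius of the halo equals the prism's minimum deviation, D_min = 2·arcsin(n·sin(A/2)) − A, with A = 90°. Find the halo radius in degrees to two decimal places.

n·sin(A/2) = 1.310 × sin 45° = 1.310 × 0.7071 = 0.9263.
D_min = 2·arcsin(0.9263) − 90° = 2 × 67.867° − 90° = 45.733°.

45.73°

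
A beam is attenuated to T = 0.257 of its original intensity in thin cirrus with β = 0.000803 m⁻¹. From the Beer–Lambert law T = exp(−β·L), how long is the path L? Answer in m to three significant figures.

1690 m

Beer–Lambert: T = exp(−βL) ⇒ L = −ln(T)/β = −ln(0.257)/0.000803 = 1.3587/0.000803 = 1692 m.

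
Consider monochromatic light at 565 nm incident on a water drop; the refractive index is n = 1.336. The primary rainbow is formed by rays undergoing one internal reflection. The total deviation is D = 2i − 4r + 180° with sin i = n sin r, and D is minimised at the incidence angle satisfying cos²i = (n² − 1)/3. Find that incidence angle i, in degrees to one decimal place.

cos²i = (1.336² − 1)/3 = (1.78490 − 1)/3 = 0.26163.
cos i = 0.51150, so i = 59.236°.

59.2°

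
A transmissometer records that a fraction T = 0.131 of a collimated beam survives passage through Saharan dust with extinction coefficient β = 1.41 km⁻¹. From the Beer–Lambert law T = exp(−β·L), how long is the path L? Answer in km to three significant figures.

1.44 km

Beer–Lambert: T = exp(−βL) ⇒ L = −ln(T)/β = −ln(0.131)/1.41 = 2.0326/1.41 = 1.442 km.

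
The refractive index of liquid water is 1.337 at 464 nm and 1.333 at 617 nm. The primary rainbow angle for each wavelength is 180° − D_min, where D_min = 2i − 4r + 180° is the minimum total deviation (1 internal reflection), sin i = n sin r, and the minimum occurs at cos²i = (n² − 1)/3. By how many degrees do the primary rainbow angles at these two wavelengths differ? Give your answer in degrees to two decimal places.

0.58°

At 464 nm (n = 1.337): cos²i = 0.26252 → i = 59.178°, r = 39.964°, D_min = 138.500°, rainbow angle = 41.500°.
At 617 nm (n = 1.333): cos²i = 0.25896 → i = 59.410°, r = 40.225°, D_min = 137.922°, rainbow angle = 42.078°.
Angular width = |41.500° − 42.078°| = 0.578°.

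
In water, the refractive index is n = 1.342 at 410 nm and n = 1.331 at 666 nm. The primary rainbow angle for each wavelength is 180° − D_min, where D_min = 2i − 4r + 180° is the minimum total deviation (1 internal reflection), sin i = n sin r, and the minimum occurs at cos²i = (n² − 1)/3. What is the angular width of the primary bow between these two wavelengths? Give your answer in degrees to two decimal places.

At 410 nm (n = 1.342): cos²i = 0.26699 → i = 58.888°, r = 39.641°, D_min = 139.213°, rainbow angle = 40.787°.
At 666 nm (n = 1.331): cos²i = 0.25719 → i = 59.527°, r = 40.356°, D_min = 137.630°, rainbow angle = 42.370°.
Angular width = |40.787° − 42.370°| = 1.583°.

1.58°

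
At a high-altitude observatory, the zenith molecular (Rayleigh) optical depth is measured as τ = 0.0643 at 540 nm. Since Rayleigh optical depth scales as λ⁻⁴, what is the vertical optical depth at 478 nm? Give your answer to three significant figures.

0.105

τ(478 nm) = τ(540 nm) × (540/478)⁴ = 0.0643 × (1.1297)⁴ = 0.0643 × 1.6288 = 0.1047.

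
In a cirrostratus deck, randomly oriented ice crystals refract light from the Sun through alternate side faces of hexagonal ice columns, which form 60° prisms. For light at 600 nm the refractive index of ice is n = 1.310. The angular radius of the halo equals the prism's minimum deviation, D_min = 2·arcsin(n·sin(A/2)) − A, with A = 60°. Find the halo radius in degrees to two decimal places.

n·sin(A/2) = 1.310 × sin 30° = 1.310 × 0.5000 = 0.6550.
D_min = 2·arcsin(0.6550) − 60° = 2 × 40.920° − 60° = 21.839°.

21.84°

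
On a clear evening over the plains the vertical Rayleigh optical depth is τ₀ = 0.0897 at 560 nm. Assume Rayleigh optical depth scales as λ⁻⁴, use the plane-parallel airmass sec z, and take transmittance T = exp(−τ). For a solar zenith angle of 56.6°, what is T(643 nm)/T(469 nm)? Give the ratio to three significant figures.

1.27

Airmass: sec 56.6° = 1.8166.
τ(643 nm) = 0.0897 × (560/643)⁴ × 1.8166 = 0.0897 × 0.5753 × 1.8166 = 0.0937.
τ(469 nm) = 0.0897 × (560/469)⁴ × 1.8166 = 0.0897 × 2.0326 × 1.8166 = 0.3312.
T(643)/T(469) = exp(τ_B − τ_A) = exp(0.2375) = 1.2680.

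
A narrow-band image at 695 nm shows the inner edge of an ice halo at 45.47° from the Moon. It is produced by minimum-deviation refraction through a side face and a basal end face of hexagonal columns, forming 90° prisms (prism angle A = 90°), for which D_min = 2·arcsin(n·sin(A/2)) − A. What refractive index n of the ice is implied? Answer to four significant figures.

Rearranging: n = sin((D_min + A)/2) / sin(A/2).
(D_min + A)/2 = (45.47° + 90°)/2 = 67.735°.
n = sin 67.735° / sin 45° = 0.9254 / 0.7071 = 1.3088.

1.309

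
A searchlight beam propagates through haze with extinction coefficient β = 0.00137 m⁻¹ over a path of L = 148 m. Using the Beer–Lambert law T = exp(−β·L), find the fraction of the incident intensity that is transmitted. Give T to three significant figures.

0.816

τ = β·L = 0.00137 × 148 = 0.2028.
T = exp(−0.2028) = 0.8165.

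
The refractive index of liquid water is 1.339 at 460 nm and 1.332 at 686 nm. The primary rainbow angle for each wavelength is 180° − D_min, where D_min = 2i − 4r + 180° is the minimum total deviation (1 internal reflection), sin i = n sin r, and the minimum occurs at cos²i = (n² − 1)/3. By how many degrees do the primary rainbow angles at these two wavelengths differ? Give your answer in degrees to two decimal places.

1.01°

At 460 nm (n = 1.339): cos²i = 0.26431 → i = 59.062°, r = 39.834°, D_min = 138.786°, rainbow angle = 41.214°.
At 686 nm (n = 1.332): cos²i = 0.25807 → i = 59.469°, r = 40.290°, D_min = 137.776°, rainbow angle = 42.224°.
Angular width = |41.214° − 42.224°| = 1.010°.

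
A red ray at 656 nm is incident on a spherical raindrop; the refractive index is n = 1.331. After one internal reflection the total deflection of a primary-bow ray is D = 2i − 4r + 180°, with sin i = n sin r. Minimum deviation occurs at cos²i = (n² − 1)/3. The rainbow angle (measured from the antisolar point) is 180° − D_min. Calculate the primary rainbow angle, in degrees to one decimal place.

cos²i = (1.77156 − 1)/3 = 0.25719; i = arccos(0.50714) = 59.527°.
sin r = sin 59.527°/1.331 = 0.64753; r = 40.356°.
D_min = 2·59.527° − 4·40.356° + 180° = 137.630°.
Rainbow angle = 180° − D_min = 42.370°.

42.4°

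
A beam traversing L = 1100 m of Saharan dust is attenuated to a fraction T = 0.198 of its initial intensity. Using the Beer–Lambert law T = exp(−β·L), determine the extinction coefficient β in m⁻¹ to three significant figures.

Beer–Lambert: T = exp(−βL) ⇒ β = −ln(T)/L = −ln(0.198)/1100 = 1.6195/1100 = 0.001472 m⁻¹.

0.00147 m⁻¹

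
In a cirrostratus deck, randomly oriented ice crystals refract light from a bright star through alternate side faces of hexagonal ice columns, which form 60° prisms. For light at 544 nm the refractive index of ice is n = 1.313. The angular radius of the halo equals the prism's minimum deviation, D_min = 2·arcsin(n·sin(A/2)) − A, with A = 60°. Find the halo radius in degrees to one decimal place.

22.1°

n·sin(A/2) = 1.313 × sin 30° = 1.313 × 0.5000 = 0.6565.
D_min = 2·arcsin(0.6565) − 60° = 2 × 41.033° − 60° = 22.067°.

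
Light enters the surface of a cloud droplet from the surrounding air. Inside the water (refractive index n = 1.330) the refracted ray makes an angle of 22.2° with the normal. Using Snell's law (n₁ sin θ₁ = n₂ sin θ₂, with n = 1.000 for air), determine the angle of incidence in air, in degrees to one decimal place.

Snell: sin θ_i = n · sin θ_r = 1.330 × sin 22.2° = 1.330 × 0.3778 = 0.5025.
θ_i = arcsin(0.5025) = 30.17°.

30.2°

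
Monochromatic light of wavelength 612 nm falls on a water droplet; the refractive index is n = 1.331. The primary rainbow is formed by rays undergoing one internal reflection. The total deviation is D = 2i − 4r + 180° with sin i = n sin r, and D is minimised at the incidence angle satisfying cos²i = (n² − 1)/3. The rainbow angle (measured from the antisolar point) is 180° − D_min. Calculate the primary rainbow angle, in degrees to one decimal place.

42.4°

cos²i = (1.77156 − 1)/3 = 0.25719; i = arccos(0.50714) = 59.527°.
sin r = sin 59.527°/1.331 = 0.64753; r = 40.356°.
D_min = 2·59.527° − 4·40.356° + 180° = 137.630°.
Rainbow angle = 180° − D_min = 42.370°.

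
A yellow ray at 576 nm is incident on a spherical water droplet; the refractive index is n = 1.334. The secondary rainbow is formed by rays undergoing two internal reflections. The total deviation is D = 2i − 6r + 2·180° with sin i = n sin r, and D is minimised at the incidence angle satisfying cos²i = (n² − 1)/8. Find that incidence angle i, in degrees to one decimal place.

71.8°

cos²i = (1.334² − 1)/8 = (1.77956 − 1)/8 = 0.09744.
cos i = 0.31216, so i = 71.810°.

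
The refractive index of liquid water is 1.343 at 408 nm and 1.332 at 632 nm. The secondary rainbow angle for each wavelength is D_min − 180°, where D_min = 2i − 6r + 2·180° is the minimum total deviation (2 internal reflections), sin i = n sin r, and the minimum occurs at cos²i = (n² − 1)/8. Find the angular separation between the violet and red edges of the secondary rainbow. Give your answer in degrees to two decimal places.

At 408 nm (n = 1.343): cos²i = 0.10046 → i = 71.522°, r = 44.928°, D_min = 233.478°, rainbow angle = 53.478°.
At 632 nm (n = 1.332): cos²i = 0.09678 → i = 71.875°, r = 45.520°, D_min = 230.628°, rainbow angle = 50.628°.
Angular width = |53.478° − 50.628°| = 2.849°.

2.85°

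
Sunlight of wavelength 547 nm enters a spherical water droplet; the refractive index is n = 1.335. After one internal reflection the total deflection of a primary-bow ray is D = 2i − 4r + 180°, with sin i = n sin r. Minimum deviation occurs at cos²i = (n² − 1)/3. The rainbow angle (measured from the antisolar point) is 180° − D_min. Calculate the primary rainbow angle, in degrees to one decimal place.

41.8°

cos²i = (1.78222 − 1)/3 = 0.26074; i = arccos(0.51063) = 59.294°.
sin r = sin 59.294°/1.335 = 0.64405; r = 40.094°.
D_min = 2·59.294° − 4·40.094° + 180° = 138.212°.
Rainbow angle = 180° − D_min = 41.788°.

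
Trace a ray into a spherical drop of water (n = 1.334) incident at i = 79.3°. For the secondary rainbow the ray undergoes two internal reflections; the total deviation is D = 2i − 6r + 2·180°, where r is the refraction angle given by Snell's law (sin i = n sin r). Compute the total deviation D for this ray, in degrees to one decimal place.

sin r = sin 79.3° / 1.334 = 0.9826/1.334 = 0.7366; r = 47.44°.
D = 2·79.3° − 6·47.44° + 2·180° = 158.60° − 284.65° + 360° = 233.95°.

233.9°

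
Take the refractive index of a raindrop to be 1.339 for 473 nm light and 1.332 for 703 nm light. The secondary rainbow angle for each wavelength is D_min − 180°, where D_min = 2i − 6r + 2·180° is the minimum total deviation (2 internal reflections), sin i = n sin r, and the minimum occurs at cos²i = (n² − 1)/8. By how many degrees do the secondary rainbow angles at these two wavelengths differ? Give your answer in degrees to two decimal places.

1.82°

At 473 nm (n = 1.339): cos²i = 0.09912 → i = 71.650°, r = 45.141°, D_min = 232.451°, rainbow angle = 52.451°.
At 703 nm (n = 1.332): cos²i = 0.09678 → i = 71.875°, r = 45.520°, D_min = 230.628°, rainbow angle = 50.628°.
Angular width = |52.451° − 50.628°| = 1.823°.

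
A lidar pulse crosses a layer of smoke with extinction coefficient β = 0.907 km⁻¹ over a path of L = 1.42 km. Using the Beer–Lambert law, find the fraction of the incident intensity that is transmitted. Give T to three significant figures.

0.276

τ = β·L = 0.907 × 1.42 = 1.2879.
T = exp(−1.2879) = 0.2758.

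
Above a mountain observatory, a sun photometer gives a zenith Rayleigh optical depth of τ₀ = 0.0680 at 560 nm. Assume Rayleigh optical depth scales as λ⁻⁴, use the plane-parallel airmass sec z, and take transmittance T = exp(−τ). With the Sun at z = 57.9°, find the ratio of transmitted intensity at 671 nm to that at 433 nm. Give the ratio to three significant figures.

Airmass: sec 57.9° = 1.8818.
τ(671 nm) = 0.0680 × (560/671)⁴ × 1.8818 = 0.0680 × 0.4851 × 1.8818 = 0.0621.
τ(433 nm) = 0.0680 × (560/433)⁴ × 1.8818 = 0.0680 × 2.7977 × 1.8818 = 0.3580.
T(671)/T(433) = exp(τ_B − τ_A) = exp(0.2959) = 1.3444.

1.34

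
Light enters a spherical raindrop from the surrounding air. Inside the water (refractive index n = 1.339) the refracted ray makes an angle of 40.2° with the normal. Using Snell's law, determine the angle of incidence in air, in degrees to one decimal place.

Snell: sin θ_i = n · sin θ_r = 1.339 × sin 40.2° = 1.339 × 0.6455 = 0.8643.
θ_i = arcsin(0.8643) = 59.80°.

59.8°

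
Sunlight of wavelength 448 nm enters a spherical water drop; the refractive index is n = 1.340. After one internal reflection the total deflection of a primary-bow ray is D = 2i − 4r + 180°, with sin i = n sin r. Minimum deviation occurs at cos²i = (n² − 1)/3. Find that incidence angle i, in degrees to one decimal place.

cos²i = (1.340² − 1)/3 = (1.79560 − 1)/3 = 0.26520.
cos i = 0.51498, so i = 59.004°.

59.0°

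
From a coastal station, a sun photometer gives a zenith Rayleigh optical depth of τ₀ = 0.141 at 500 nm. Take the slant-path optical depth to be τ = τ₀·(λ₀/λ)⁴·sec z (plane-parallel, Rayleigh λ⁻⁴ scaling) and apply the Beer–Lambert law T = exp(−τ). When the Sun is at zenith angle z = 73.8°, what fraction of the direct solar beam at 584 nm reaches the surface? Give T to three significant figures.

sec 73.8° = 3.5843.
τ = 0.141 × (500/584)⁴ × 3.5843 = 0.141 × 0.5373 × 3.5843 = 0.2716.
T = exp(−0.2716) = 0.7622.

0.762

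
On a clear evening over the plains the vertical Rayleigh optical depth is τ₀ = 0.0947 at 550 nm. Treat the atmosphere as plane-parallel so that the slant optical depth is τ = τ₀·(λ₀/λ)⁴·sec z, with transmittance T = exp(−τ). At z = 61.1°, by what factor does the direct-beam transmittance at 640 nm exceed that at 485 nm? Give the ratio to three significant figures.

Airmass: sec 61.1° = 2.0692.
τ(640 nm) = 0.0947 × (550/640)⁴ × 2.0692 = 0.0947 × 0.5454 × 2.0692 = 0.1069.
τ(485 nm) = 0.0947 × (550/485)⁴ × 2.0692 = 0.0947 × 1.6538 × 2.0692 = 0.3241.
T(640)/T(485) = exp(τ_B − τ_A) = exp(0.2172) = 1.2426.

1.24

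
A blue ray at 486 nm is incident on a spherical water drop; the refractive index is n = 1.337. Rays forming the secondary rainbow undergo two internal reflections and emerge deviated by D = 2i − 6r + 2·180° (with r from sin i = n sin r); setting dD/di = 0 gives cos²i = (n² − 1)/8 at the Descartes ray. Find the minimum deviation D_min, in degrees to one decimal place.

cos²i = (1.78757 − 1)/8 = 0.09845; i = arccos(0.31376) = 71.714°.
sin r = sin 71.714°/1.337 = 0.71017; r = 45.249°.
D_min = 2·71.714° − 6·45.249° + 360° = 231.934°.

231.9°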